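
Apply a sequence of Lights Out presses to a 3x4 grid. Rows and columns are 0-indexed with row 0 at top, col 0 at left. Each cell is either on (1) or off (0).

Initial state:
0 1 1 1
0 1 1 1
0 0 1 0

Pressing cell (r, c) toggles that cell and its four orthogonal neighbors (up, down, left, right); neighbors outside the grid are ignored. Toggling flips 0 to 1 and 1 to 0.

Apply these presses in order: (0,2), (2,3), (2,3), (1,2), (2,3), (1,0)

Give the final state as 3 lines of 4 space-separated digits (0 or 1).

Answer: 1 0 1 0
1 1 1 1
1 0 1 1

Derivation:
After press 1 at (0,2):
0 0 0 0
0 1 0 1
0 0 1 0

After press 2 at (2,3):
0 0 0 0
0 1 0 0
0 0 0 1

After press 3 at (2,3):
0 0 0 0
0 1 0 1
0 0 1 0

After press 4 at (1,2):
0 0 1 0
0 0 1 0
0 0 0 0

After press 5 at (2,3):
0 0 1 0
0 0 1 1
0 0 1 1

After press 6 at (1,0):
1 0 1 0
1 1 1 1
1 0 1 1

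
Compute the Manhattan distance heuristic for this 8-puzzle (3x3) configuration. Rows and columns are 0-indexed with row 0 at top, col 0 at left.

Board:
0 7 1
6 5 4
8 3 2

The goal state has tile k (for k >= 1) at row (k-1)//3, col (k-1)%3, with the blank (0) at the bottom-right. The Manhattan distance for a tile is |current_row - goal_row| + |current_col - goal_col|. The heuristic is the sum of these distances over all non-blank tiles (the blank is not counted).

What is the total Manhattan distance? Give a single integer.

Tile 7: (0,1)->(2,0) = 3
Tile 1: (0,2)->(0,0) = 2
Tile 6: (1,0)->(1,2) = 2
Tile 5: (1,1)->(1,1) = 0
Tile 4: (1,2)->(1,0) = 2
Tile 8: (2,0)->(2,1) = 1
Tile 3: (2,1)->(0,2) = 3
Tile 2: (2,2)->(0,1) = 3
Sum: 3 + 2 + 2 + 0 + 2 + 1 + 3 + 3 = 16

Answer: 16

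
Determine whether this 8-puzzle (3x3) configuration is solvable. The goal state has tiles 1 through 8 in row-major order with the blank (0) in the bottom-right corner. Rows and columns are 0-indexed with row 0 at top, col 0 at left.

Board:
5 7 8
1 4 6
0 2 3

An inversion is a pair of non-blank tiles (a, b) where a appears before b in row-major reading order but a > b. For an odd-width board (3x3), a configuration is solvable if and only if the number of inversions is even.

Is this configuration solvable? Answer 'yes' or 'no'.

Answer: yes

Derivation:
Inversions (pairs i<j in row-major order where tile[i] > tile[j] > 0): 18
18 is even, so the puzzle is solvable.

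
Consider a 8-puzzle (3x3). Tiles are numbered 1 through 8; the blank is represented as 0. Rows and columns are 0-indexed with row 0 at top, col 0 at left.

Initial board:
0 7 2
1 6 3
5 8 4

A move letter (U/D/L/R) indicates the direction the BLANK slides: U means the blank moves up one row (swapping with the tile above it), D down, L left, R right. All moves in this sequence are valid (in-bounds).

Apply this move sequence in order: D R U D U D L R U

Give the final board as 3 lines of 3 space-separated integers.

After move 1 (D):
1 7 2
0 6 3
5 8 4

After move 2 (R):
1 7 2
6 0 3
5 8 4

After move 3 (U):
1 0 2
6 7 3
5 8 4

After move 4 (D):
1 7 2
6 0 3
5 8 4

After move 5 (U):
1 0 2
6 7 3
5 8 4

After move 6 (D):
1 7 2
6 0 3
5 8 4

After move 7 (L):
1 7 2
0 6 3
5 8 4

After move 8 (R):
1 7 2
6 0 3
5 8 4

After move 9 (U):
1 0 2
6 7 3
5 8 4

Answer: 1 0 2
6 7 3
5 8 4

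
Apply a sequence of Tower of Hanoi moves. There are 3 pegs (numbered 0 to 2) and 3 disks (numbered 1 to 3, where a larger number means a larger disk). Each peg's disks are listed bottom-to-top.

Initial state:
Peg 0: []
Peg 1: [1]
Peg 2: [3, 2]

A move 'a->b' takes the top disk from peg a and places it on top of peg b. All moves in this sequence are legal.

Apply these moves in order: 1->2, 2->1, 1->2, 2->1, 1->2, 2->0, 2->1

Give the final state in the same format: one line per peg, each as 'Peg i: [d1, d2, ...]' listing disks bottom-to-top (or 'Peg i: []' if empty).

After move 1 (1->2):
Peg 0: []
Peg 1: []
Peg 2: [3, 2, 1]

After move 2 (2->1):
Peg 0: []
Peg 1: [1]
Peg 2: [3, 2]

After move 3 (1->2):
Peg 0: []
Peg 1: []
Peg 2: [3, 2, 1]

After move 4 (2->1):
Peg 0: []
Peg 1: [1]
Peg 2: [3, 2]

After move 5 (1->2):
Peg 0: []
Peg 1: []
Peg 2: [3, 2, 1]

After move 6 (2->0):
Peg 0: [1]
Peg 1: []
Peg 2: [3, 2]

After move 7 (2->1):
Peg 0: [1]
Peg 1: [2]
Peg 2: [3]

Answer: Peg 0: [1]
Peg 1: [2]
Peg 2: [3]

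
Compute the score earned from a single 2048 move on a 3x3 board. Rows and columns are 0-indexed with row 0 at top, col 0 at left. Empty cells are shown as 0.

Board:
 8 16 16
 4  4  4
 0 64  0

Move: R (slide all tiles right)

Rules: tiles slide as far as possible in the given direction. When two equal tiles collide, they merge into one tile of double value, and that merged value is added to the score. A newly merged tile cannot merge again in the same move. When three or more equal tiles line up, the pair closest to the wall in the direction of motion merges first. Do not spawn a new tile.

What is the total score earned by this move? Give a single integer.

Answer: 40

Derivation:
Slide right:
row 0: [8, 16, 16] -> [0, 8, 32]  score +32 (running 32)
row 1: [4, 4, 4] -> [0, 4, 8]  score +8 (running 40)
row 2: [0, 64, 0] -> [0, 0, 64]  score +0 (running 40)
Board after move:
 0  8 32
 0  4  8
 0  0 64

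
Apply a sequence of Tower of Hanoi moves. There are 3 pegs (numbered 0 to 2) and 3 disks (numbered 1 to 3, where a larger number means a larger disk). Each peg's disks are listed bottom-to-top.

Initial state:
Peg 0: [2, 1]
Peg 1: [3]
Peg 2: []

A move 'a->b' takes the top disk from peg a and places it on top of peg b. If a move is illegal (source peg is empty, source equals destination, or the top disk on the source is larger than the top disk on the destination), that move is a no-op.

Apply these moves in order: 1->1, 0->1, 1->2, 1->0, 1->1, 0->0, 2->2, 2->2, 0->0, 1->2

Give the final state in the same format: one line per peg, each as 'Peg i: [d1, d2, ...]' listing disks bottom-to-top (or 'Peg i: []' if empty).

After move 1 (1->1):
Peg 0: [2, 1]
Peg 1: [3]
Peg 2: []

After move 2 (0->1):
Peg 0: [2]
Peg 1: [3, 1]
Peg 2: []

After move 3 (1->2):
Peg 0: [2]
Peg 1: [3]
Peg 2: [1]

After move 4 (1->0):
Peg 0: [2]
Peg 1: [3]
Peg 2: [1]

After move 5 (1->1):
Peg 0: [2]
Peg 1: [3]
Peg 2: [1]

After move 6 (0->0):
Peg 0: [2]
Peg 1: [3]
Peg 2: [1]

After move 7 (2->2):
Peg 0: [2]
Peg 1: [3]
Peg 2: [1]

After move 8 (2->2):
Peg 0: [2]
Peg 1: [3]
Peg 2: [1]

After move 9 (0->0):
Peg 0: [2]
Peg 1: [3]
Peg 2: [1]

After move 10 (1->2):
Peg 0: [2]
Peg 1: [3]
Peg 2: [1]

Answer: Peg 0: [2]
Peg 1: [3]
Peg 2: [1]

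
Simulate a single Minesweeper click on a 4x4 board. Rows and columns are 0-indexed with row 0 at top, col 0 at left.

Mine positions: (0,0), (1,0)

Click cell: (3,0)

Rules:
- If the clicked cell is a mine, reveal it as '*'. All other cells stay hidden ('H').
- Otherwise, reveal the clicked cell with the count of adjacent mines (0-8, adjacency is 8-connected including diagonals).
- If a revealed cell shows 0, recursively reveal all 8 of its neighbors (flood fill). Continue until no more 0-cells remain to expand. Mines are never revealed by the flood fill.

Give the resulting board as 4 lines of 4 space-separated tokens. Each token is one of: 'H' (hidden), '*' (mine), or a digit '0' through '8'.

H 2 0 0
H 2 0 0
1 1 0 0
0 0 0 0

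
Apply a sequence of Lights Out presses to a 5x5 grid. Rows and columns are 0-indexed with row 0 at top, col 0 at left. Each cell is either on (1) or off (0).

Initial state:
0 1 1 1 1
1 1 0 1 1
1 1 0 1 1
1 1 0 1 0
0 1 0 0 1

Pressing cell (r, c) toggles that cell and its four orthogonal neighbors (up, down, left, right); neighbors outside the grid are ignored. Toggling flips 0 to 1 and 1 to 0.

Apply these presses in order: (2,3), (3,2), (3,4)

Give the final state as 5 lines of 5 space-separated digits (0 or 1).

Answer: 0 1 1 1 1
1 1 0 0 1
1 1 0 0 1
1 0 1 0 1
0 1 1 0 0

Derivation:
After press 1 at (2,3):
0 1 1 1 1
1 1 0 0 1
1 1 1 0 0
1 1 0 0 0
0 1 0 0 1

After press 2 at (3,2):
0 1 1 1 1
1 1 0 0 1
1 1 0 0 0
1 0 1 1 0
0 1 1 0 1

After press 3 at (3,4):
0 1 1 1 1
1 1 0 0 1
1 1 0 0 1
1 0 1 0 1
0 1 1 0 0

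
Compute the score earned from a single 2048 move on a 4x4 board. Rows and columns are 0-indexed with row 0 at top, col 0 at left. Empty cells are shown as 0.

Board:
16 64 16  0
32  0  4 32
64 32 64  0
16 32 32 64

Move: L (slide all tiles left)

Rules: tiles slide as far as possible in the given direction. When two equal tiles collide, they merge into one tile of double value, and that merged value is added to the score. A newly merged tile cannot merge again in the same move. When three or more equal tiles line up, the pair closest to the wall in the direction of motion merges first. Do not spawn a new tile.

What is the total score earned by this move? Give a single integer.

Slide left:
row 0: [16, 64, 16, 0] -> [16, 64, 16, 0]  score +0 (running 0)
row 1: [32, 0, 4, 32] -> [32, 4, 32, 0]  score +0 (running 0)
row 2: [64, 32, 64, 0] -> [64, 32, 64, 0]  score +0 (running 0)
row 3: [16, 32, 32, 64] -> [16, 64, 64, 0]  score +64 (running 64)
Board after move:
16 64 16  0
32  4 32  0
64 32 64  0
16 64 64  0

Answer: 64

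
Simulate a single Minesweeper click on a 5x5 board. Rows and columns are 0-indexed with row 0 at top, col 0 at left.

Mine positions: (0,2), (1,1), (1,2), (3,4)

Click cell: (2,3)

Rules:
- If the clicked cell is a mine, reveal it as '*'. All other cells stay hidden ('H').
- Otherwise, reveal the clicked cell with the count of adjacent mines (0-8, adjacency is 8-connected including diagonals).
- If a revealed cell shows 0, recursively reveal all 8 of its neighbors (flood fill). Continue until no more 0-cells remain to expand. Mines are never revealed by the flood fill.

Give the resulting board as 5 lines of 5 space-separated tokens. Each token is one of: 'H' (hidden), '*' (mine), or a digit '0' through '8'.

H H H H H
H H H H H
H H H 2 H
H H H H H
H H H H H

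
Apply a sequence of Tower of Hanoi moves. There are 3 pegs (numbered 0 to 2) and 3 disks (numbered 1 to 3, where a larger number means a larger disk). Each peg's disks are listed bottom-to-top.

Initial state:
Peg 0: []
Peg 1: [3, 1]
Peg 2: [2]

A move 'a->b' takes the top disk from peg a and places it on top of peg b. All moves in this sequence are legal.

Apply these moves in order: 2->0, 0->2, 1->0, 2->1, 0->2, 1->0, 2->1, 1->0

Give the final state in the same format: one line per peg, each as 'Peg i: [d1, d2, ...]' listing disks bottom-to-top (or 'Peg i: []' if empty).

After move 1 (2->0):
Peg 0: [2]
Peg 1: [3, 1]
Peg 2: []

After move 2 (0->2):
Peg 0: []
Peg 1: [3, 1]
Peg 2: [2]

After move 3 (1->0):
Peg 0: [1]
Peg 1: [3]
Peg 2: [2]

After move 4 (2->1):
Peg 0: [1]
Peg 1: [3, 2]
Peg 2: []

After move 5 (0->2):
Peg 0: []
Peg 1: [3, 2]
Peg 2: [1]

After move 6 (1->0):
Peg 0: [2]
Peg 1: [3]
Peg 2: [1]

After move 7 (2->1):
Peg 0: [2]
Peg 1: [3, 1]
Peg 2: []

After move 8 (1->0):
Peg 0: [2, 1]
Peg 1: [3]
Peg 2: []

Answer: Peg 0: [2, 1]
Peg 1: [3]
Peg 2: []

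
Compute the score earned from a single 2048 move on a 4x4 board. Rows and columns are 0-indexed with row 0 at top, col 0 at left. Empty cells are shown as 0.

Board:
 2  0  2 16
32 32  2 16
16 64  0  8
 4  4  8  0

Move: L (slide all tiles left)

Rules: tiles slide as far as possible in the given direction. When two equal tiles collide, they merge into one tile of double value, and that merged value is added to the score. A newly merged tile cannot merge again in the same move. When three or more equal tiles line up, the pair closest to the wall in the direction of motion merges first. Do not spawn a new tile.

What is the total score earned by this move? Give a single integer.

Answer: 76

Derivation:
Slide left:
row 0: [2, 0, 2, 16] -> [4, 16, 0, 0]  score +4 (running 4)
row 1: [32, 32, 2, 16] -> [64, 2, 16, 0]  score +64 (running 68)
row 2: [16, 64, 0, 8] -> [16, 64, 8, 0]  score +0 (running 68)
row 3: [4, 4, 8, 0] -> [8, 8, 0, 0]  score +8 (running 76)
Board after move:
 4 16  0  0
64  2 16  0
16 64  8  0
 8  8  0  0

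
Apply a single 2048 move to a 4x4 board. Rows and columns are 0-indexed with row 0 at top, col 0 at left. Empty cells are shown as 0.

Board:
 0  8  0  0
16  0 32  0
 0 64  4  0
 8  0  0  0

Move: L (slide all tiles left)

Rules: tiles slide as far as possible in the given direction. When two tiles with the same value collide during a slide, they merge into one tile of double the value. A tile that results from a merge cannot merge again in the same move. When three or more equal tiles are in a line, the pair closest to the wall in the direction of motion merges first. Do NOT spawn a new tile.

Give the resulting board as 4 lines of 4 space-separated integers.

Answer:  8  0  0  0
16 32  0  0
64  4  0  0
 8  0  0  0

Derivation:
Slide left:
row 0: [0, 8, 0, 0] -> [8, 0, 0, 0]
row 1: [16, 0, 32, 0] -> [16, 32, 0, 0]
row 2: [0, 64, 4, 0] -> [64, 4, 0, 0]
row 3: [8, 0, 0, 0] -> [8, 0, 0, 0]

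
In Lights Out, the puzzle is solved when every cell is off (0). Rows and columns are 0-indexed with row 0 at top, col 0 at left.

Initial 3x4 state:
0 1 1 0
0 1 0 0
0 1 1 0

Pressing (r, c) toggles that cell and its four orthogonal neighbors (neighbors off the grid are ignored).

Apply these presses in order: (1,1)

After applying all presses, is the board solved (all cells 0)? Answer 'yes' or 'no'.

Answer: no

Derivation:
After press 1 at (1,1):
0 0 1 0
1 0 1 0
0 0 1 0

Lights still on: 4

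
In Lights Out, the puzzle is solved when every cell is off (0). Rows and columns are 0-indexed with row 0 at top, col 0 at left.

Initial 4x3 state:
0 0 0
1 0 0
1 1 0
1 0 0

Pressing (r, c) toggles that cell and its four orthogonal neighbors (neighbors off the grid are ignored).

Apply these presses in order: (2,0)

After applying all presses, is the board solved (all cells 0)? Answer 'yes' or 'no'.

After press 1 at (2,0):
0 0 0
0 0 0
0 0 0
0 0 0

Lights still on: 0

Answer: yes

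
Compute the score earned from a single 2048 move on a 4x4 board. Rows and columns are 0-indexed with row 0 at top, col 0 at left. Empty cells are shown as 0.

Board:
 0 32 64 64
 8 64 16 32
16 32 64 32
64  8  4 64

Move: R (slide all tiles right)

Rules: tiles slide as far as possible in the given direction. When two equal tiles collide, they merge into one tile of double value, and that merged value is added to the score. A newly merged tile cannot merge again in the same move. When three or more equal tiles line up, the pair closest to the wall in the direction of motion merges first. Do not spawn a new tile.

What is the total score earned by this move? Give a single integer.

Slide right:
row 0: [0, 32, 64, 64] -> [0, 0, 32, 128]  score +128 (running 128)
row 1: [8, 64, 16, 32] -> [8, 64, 16, 32]  score +0 (running 128)
row 2: [16, 32, 64, 32] -> [16, 32, 64, 32]  score +0 (running 128)
row 3: [64, 8, 4, 64] -> [64, 8, 4, 64]  score +0 (running 128)
Board after move:
  0   0  32 128
  8  64  16  32
 16  32  64  32
 64   8   4  64

Answer: 128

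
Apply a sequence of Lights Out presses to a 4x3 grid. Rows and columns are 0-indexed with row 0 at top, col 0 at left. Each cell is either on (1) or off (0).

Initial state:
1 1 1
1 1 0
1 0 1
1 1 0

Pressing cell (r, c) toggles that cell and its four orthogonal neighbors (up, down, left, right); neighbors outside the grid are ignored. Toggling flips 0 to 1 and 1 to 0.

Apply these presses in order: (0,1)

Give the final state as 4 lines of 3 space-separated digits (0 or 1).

Answer: 0 0 0
1 0 0
1 0 1
1 1 0

Derivation:
After press 1 at (0,1):
0 0 0
1 0 0
1 0 1
1 1 0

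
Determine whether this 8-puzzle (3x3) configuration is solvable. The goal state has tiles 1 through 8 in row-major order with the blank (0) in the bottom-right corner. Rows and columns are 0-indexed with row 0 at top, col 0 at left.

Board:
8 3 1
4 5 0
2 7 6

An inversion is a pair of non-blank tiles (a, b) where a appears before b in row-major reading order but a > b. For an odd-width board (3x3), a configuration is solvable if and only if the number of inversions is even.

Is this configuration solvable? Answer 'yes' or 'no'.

Answer: yes

Derivation:
Inversions (pairs i<j in row-major order where tile[i] > tile[j] > 0): 12
12 is even, so the puzzle is solvable.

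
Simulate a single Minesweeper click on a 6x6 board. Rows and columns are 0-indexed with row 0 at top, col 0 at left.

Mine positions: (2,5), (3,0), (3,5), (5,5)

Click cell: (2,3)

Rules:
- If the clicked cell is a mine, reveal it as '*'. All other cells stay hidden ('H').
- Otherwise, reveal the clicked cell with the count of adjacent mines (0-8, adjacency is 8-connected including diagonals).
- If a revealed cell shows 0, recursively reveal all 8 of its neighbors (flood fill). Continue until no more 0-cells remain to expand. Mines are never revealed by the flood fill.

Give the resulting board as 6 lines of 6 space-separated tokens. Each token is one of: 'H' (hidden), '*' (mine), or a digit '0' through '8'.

0 0 0 0 0 0
0 0 0 0 1 1
1 1 0 0 2 H
H 1 0 0 2 H
1 1 0 0 2 H
0 0 0 0 1 H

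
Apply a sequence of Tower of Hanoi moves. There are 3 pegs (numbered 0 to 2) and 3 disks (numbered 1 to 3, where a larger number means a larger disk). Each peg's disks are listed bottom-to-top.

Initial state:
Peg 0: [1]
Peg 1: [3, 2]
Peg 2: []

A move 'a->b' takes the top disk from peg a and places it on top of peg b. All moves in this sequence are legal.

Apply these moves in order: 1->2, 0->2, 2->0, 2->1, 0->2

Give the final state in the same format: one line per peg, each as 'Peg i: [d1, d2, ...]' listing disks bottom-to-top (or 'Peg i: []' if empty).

Answer: Peg 0: []
Peg 1: [3, 2]
Peg 2: [1]

Derivation:
After move 1 (1->2):
Peg 0: [1]
Peg 1: [3]
Peg 2: [2]

After move 2 (0->2):
Peg 0: []
Peg 1: [3]
Peg 2: [2, 1]

After move 3 (2->0):
Peg 0: [1]
Peg 1: [3]
Peg 2: [2]

After move 4 (2->1):
Peg 0: [1]
Peg 1: [3, 2]
Peg 2: []

After move 5 (0->2):
Peg 0: []
Peg 1: [3, 2]
Peg 2: [1]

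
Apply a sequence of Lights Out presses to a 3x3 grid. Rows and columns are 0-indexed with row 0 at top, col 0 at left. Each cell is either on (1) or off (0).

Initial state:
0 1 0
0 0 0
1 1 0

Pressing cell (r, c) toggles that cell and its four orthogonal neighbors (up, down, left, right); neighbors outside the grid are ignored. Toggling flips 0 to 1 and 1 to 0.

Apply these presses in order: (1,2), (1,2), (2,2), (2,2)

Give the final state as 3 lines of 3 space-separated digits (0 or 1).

Answer: 0 1 0
0 0 0
1 1 0

Derivation:
After press 1 at (1,2):
0 1 1
0 1 1
1 1 1

After press 2 at (1,2):
0 1 0
0 0 0
1 1 0

After press 3 at (2,2):
0 1 0
0 0 1
1 0 1

After press 4 at (2,2):
0 1 0
0 0 0
1 1 0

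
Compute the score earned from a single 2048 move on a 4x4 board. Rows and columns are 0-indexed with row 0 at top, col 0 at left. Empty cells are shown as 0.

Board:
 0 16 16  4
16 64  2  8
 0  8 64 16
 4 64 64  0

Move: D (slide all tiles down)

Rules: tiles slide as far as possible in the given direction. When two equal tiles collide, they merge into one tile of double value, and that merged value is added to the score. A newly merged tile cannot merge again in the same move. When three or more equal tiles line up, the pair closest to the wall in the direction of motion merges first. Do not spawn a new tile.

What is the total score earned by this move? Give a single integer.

Slide down:
col 0: [0, 16, 0, 4] -> [0, 0, 16, 4]  score +0 (running 0)
col 1: [16, 64, 8, 64] -> [16, 64, 8, 64]  score +0 (running 0)
col 2: [16, 2, 64, 64] -> [0, 16, 2, 128]  score +128 (running 128)
col 3: [4, 8, 16, 0] -> [0, 4, 8, 16]  score +0 (running 128)
Board after move:
  0  16   0   0
  0  64  16   4
 16   8   2   8
  4  64 128  16

Answer: 128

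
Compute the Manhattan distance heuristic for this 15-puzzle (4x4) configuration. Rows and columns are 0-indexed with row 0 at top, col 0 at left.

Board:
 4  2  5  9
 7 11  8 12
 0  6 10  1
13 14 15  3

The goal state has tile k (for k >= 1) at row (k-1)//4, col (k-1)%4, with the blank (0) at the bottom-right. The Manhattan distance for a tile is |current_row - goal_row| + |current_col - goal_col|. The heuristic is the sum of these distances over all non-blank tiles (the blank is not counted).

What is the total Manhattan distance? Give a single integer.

Tile 4: at (0,0), goal (0,3), distance |0-0|+|0-3| = 3
Tile 2: at (0,1), goal (0,1), distance |0-0|+|1-1| = 0
Tile 5: at (0,2), goal (1,0), distance |0-1|+|2-0| = 3
Tile 9: at (0,3), goal (2,0), distance |0-2|+|3-0| = 5
Tile 7: at (1,0), goal (1,2), distance |1-1|+|0-2| = 2
Tile 11: at (1,1), goal (2,2), distance |1-2|+|1-2| = 2
Tile 8: at (1,2), goal (1,3), distance |1-1|+|2-3| = 1
Tile 12: at (1,3), goal (2,3), distance |1-2|+|3-3| = 1
Tile 6: at (2,1), goal (1,1), distance |2-1|+|1-1| = 1
Tile 10: at (2,2), goal (2,1), distance |2-2|+|2-1| = 1
Tile 1: at (2,3), goal (0,0), distance |2-0|+|3-0| = 5
Tile 13: at (3,0), goal (3,0), distance |3-3|+|0-0| = 0
Tile 14: at (3,1), goal (3,1), distance |3-3|+|1-1| = 0
Tile 15: at (3,2), goal (3,2), distance |3-3|+|2-2| = 0
Tile 3: at (3,3), goal (0,2), distance |3-0|+|3-2| = 4
Sum: 3 + 0 + 3 + 5 + 2 + 2 + 1 + 1 + 1 + 1 + 5 + 0 + 0 + 0 + 4 = 28

Answer: 28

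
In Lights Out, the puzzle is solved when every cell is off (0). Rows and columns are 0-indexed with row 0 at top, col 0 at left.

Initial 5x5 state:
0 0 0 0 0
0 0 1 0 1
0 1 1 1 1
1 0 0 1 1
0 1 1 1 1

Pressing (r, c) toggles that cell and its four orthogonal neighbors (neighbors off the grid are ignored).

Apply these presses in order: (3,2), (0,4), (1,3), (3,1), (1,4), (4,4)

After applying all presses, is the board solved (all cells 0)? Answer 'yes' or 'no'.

Answer: yes

Derivation:
After press 1 at (3,2):
0 0 0 0 0
0 0 1 0 1
0 1 0 1 1
1 1 1 0 1
0 1 0 1 1

After press 2 at (0,4):
0 0 0 1 1
0 0 1 0 0
0 1 0 1 1
1 1 1 0 1
0 1 0 1 1

After press 3 at (1,3):
0 0 0 0 1
0 0 0 1 1
0 1 0 0 1
1 1 1 0 1
0 1 0 1 1

After press 4 at (3,1):
0 0 0 0 1
0 0 0 1 1
0 0 0 0 1
0 0 0 0 1
0 0 0 1 1

After press 5 at (1,4):
0 0 0 0 0
0 0 0 0 0
0 0 0 0 0
0 0 0 0 1
0 0 0 1 1

After press 6 at (4,4):
0 0 0 0 0
0 0 0 0 0
0 0 0 0 0
0 0 0 0 0
0 0 0 0 0

Lights still on: 0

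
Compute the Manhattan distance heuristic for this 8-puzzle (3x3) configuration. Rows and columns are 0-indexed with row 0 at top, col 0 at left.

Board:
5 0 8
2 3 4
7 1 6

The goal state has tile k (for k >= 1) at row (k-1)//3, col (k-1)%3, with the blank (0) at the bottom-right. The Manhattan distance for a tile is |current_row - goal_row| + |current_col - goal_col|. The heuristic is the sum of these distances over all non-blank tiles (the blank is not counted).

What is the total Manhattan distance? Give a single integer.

Tile 5: at (0,0), goal (1,1), distance |0-1|+|0-1| = 2
Tile 8: at (0,2), goal (2,1), distance |0-2|+|2-1| = 3
Tile 2: at (1,0), goal (0,1), distance |1-0|+|0-1| = 2
Tile 3: at (1,1), goal (0,2), distance |1-0|+|1-2| = 2
Tile 4: at (1,2), goal (1,0), distance |1-1|+|2-0| = 2
Tile 7: at (2,0), goal (2,0), distance |2-2|+|0-0| = 0
Tile 1: at (2,1), goal (0,0), distance |2-0|+|1-0| = 3
Tile 6: at (2,2), goal (1,2), distance |2-1|+|2-2| = 1
Sum: 2 + 3 + 2 + 2 + 2 + 0 + 3 + 1 = 15

Answer: 15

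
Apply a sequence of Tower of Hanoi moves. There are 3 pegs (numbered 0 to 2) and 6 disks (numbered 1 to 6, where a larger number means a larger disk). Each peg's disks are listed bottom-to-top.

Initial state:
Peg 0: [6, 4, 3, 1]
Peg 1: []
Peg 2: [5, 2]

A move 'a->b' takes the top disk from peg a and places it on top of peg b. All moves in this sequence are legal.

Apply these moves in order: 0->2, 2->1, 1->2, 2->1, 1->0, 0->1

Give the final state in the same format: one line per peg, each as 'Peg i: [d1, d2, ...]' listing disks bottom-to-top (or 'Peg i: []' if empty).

After move 1 (0->2):
Peg 0: [6, 4, 3]
Peg 1: []
Peg 2: [5, 2, 1]

After move 2 (2->1):
Peg 0: [6, 4, 3]
Peg 1: [1]
Peg 2: [5, 2]

After move 3 (1->2):
Peg 0: [6, 4, 3]
Peg 1: []
Peg 2: [5, 2, 1]

After move 4 (2->1):
Peg 0: [6, 4, 3]
Peg 1: [1]
Peg 2: [5, 2]

After move 5 (1->0):
Peg 0: [6, 4, 3, 1]
Peg 1: []
Peg 2: [5, 2]

After move 6 (0->1):
Peg 0: [6, 4, 3]
Peg 1: [1]
Peg 2: [5, 2]

Answer: Peg 0: [6, 4, 3]
Peg 1: [1]
Peg 2: [5, 2]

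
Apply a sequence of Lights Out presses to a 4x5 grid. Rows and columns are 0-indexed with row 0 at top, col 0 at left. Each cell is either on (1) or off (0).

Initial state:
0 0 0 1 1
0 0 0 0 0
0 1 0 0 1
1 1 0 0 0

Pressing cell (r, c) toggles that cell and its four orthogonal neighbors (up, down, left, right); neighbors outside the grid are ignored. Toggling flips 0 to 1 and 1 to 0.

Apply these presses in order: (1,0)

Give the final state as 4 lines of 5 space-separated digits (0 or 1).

Answer: 1 0 0 1 1
1 1 0 0 0
1 1 0 0 1
1 1 0 0 0

Derivation:
After press 1 at (1,0):
1 0 0 1 1
1 1 0 0 0
1 1 0 0 1
1 1 0 0 0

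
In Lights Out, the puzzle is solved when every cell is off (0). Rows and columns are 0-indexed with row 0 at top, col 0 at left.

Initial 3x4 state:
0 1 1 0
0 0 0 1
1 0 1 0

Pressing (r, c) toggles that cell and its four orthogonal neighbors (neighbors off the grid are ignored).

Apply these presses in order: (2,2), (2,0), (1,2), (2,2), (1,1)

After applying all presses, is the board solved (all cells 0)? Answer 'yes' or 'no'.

After press 1 at (2,2):
0 1 1 0
0 0 1 1
1 1 0 1

After press 2 at (2,0):
0 1 1 0
1 0 1 1
0 0 0 1

After press 3 at (1,2):
0 1 0 0
1 1 0 0
0 0 1 1

After press 4 at (2,2):
0 1 0 0
1 1 1 0
0 1 0 0

After press 5 at (1,1):
0 0 0 0
0 0 0 0
0 0 0 0

Lights still on: 0

Answer: yes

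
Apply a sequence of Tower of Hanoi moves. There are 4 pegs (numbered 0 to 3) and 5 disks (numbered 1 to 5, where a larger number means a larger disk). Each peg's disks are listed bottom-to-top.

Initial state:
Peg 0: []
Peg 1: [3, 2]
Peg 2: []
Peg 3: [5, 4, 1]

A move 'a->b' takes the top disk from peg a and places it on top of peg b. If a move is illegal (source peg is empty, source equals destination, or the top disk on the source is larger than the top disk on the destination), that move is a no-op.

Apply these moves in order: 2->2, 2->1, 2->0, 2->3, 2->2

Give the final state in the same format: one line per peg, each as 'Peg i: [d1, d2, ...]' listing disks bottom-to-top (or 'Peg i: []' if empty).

After move 1 (2->2):
Peg 0: []
Peg 1: [3, 2]
Peg 2: []
Peg 3: [5, 4, 1]

After move 2 (2->1):
Peg 0: []
Peg 1: [3, 2]
Peg 2: []
Peg 3: [5, 4, 1]

After move 3 (2->0):
Peg 0: []
Peg 1: [3, 2]
Peg 2: []
Peg 3: [5, 4, 1]

After move 4 (2->3):
Peg 0: []
Peg 1: [3, 2]
Peg 2: []
Peg 3: [5, 4, 1]

After move 5 (2->2):
Peg 0: []
Peg 1: [3, 2]
Peg 2: []
Peg 3: [5, 4, 1]

Answer: Peg 0: []
Peg 1: [3, 2]
Peg 2: []
Peg 3: [5, 4, 1]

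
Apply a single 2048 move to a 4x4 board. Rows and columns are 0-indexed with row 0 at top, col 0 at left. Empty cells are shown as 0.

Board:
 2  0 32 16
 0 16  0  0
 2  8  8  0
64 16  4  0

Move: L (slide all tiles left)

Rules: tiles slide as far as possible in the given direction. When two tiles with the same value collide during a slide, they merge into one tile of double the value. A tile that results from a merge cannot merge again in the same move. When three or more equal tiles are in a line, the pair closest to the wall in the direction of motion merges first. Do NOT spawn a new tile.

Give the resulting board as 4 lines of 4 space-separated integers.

Answer:  2 32 16  0
16  0  0  0
 2 16  0  0
64 16  4  0

Derivation:
Slide left:
row 0: [2, 0, 32, 16] -> [2, 32, 16, 0]
row 1: [0, 16, 0, 0] -> [16, 0, 0, 0]
row 2: [2, 8, 8, 0] -> [2, 16, 0, 0]
row 3: [64, 16, 4, 0] -> [64, 16, 4, 0]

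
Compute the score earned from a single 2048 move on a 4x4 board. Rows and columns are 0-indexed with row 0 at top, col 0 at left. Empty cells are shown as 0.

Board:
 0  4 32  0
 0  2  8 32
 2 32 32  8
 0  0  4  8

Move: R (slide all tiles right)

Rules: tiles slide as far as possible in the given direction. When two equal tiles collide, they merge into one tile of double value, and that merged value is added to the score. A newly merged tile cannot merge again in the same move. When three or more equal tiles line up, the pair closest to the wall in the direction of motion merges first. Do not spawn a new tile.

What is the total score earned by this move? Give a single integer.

Answer: 64

Derivation:
Slide right:
row 0: [0, 4, 32, 0] -> [0, 0, 4, 32]  score +0 (running 0)
row 1: [0, 2, 8, 32] -> [0, 2, 8, 32]  score +0 (running 0)
row 2: [2, 32, 32, 8] -> [0, 2, 64, 8]  score +64 (running 64)
row 3: [0, 0, 4, 8] -> [0, 0, 4, 8]  score +0 (running 64)
Board after move:
 0  0  4 32
 0  2  8 32
 0  2 64  8
 0  0  4  8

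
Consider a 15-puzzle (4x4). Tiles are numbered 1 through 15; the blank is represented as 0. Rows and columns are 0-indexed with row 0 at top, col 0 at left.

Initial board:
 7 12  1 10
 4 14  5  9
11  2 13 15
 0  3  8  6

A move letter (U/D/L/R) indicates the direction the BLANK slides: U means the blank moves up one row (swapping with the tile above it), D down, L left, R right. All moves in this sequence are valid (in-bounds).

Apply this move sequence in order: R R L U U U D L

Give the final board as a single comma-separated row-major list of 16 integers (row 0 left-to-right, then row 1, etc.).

After move 1 (R):
 7 12  1 10
 4 14  5  9
11  2 13 15
 3  0  8  6

After move 2 (R):
 7 12  1 10
 4 14  5  9
11  2 13 15
 3  8  0  6

After move 3 (L):
 7 12  1 10
 4 14  5  9
11  2 13 15
 3  0  8  6

After move 4 (U):
 7 12  1 10
 4 14  5  9
11  0 13 15
 3  2  8  6

After move 5 (U):
 7 12  1 10
 4  0  5  9
11 14 13 15
 3  2  8  6

After move 6 (U):
 7  0  1 10
 4 12  5  9
11 14 13 15
 3  2  8  6

After move 7 (D):
 7 12  1 10
 4  0  5  9
11 14 13 15
 3  2  8  6

After move 8 (L):
 7 12  1 10
 0  4  5  9
11 14 13 15
 3  2  8  6

Answer: 7, 12, 1, 10, 0, 4, 5, 9, 11, 14, 13, 15, 3, 2, 8, 6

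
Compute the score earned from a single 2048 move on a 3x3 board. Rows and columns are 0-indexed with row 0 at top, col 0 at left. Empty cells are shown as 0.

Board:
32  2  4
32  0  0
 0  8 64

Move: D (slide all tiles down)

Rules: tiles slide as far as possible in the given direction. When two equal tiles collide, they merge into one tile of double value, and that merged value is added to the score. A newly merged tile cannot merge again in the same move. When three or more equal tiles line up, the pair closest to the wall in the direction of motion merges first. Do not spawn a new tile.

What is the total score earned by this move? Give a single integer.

Answer: 64

Derivation:
Slide down:
col 0: [32, 32, 0] -> [0, 0, 64]  score +64 (running 64)
col 1: [2, 0, 8] -> [0, 2, 8]  score +0 (running 64)
col 2: [4, 0, 64] -> [0, 4, 64]  score +0 (running 64)
Board after move:
 0  0  0
 0  2  4
64  8 64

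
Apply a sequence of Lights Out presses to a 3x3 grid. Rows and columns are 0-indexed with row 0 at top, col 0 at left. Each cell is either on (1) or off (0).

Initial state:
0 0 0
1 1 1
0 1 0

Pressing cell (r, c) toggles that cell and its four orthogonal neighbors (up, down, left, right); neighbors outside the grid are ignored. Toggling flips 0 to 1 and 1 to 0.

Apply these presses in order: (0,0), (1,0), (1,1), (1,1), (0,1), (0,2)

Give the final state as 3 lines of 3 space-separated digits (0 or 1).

After press 1 at (0,0):
1 1 0
0 1 1
0 1 0

After press 2 at (1,0):
0 1 0
1 0 1
1 1 0

After press 3 at (1,1):
0 0 0
0 1 0
1 0 0

After press 4 at (1,1):
0 1 0
1 0 1
1 1 0

After press 5 at (0,1):
1 0 1
1 1 1
1 1 0

After press 6 at (0,2):
1 1 0
1 1 0
1 1 0

Answer: 1 1 0
1 1 0
1 1 0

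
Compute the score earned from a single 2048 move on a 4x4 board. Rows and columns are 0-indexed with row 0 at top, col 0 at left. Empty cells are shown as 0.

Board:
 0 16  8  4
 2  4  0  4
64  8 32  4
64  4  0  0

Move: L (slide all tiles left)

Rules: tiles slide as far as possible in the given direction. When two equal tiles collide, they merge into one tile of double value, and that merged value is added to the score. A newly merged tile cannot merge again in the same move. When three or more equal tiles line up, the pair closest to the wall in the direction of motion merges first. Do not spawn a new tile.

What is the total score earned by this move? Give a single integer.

Slide left:
row 0: [0, 16, 8, 4] -> [16, 8, 4, 0]  score +0 (running 0)
row 1: [2, 4, 0, 4] -> [2, 8, 0, 0]  score +8 (running 8)
row 2: [64, 8, 32, 4] -> [64, 8, 32, 4]  score +0 (running 8)
row 3: [64, 4, 0, 0] -> [64, 4, 0, 0]  score +0 (running 8)
Board after move:
16  8  4  0
 2  8  0  0
64  8 32  4
64  4  0  0

Answer: 8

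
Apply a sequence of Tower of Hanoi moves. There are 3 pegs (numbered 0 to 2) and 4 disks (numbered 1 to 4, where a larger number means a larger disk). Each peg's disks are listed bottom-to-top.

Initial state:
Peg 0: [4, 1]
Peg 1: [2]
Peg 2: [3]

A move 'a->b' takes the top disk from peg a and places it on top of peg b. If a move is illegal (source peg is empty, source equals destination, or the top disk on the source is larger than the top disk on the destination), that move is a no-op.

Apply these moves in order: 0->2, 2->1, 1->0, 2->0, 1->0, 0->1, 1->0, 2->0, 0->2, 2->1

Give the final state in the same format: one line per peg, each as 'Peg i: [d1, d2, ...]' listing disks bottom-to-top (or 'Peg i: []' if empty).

Answer: Peg 0: [4]
Peg 1: [2, 1]
Peg 2: [3]

Derivation:
After move 1 (0->2):
Peg 0: [4]
Peg 1: [2]
Peg 2: [3, 1]

After move 2 (2->1):
Peg 0: [4]
Peg 1: [2, 1]
Peg 2: [3]

After move 3 (1->0):
Peg 0: [4, 1]
Peg 1: [2]
Peg 2: [3]

After move 4 (2->0):
Peg 0: [4, 1]
Peg 1: [2]
Peg 2: [3]

After move 5 (1->0):
Peg 0: [4, 1]
Peg 1: [2]
Peg 2: [3]

After move 6 (0->1):
Peg 0: [4]
Peg 1: [2, 1]
Peg 2: [3]

After move 7 (1->0):
Peg 0: [4, 1]
Peg 1: [2]
Peg 2: [3]

After move 8 (2->0):
Peg 0: [4, 1]
Peg 1: [2]
Peg 2: [3]

After move 9 (0->2):
Peg 0: [4]
Peg 1: [2]
Peg 2: [3, 1]

After move 10 (2->1):
Peg 0: [4]
Peg 1: [2, 1]
Peg 2: [3]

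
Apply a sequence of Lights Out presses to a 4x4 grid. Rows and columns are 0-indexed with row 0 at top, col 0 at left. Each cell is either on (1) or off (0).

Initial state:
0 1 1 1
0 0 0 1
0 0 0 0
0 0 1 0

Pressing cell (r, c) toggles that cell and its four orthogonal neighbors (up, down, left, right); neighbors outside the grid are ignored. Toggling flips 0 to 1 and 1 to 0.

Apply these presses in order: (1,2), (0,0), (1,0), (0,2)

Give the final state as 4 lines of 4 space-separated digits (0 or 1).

Answer: 0 1 1 0
0 0 0 0
1 0 1 0
0 0 1 0

Derivation:
After press 1 at (1,2):
0 1 0 1
0 1 1 0
0 0 1 0
0 0 1 0

After press 2 at (0,0):
1 0 0 1
1 1 1 0
0 0 1 0
0 0 1 0

After press 3 at (1,0):
0 0 0 1
0 0 1 0
1 0 1 0
0 0 1 0

After press 4 at (0,2):
0 1 1 0
0 0 0 0
1 0 1 0
0 0 1 0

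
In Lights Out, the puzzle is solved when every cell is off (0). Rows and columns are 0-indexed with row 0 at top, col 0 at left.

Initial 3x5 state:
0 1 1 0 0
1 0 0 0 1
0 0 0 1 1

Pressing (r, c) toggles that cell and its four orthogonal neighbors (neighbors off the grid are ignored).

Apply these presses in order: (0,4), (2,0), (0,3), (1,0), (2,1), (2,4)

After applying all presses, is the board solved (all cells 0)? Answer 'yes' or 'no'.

Answer: no

Derivation:
After press 1 at (0,4):
0 1 1 1 1
1 0 0 0 0
0 0 0 1 1

After press 2 at (2,0):
0 1 1 1 1
0 0 0 0 0
1 1 0 1 1

After press 3 at (0,3):
0 1 0 0 0
0 0 0 1 0
1 1 0 1 1

After press 4 at (1,0):
1 1 0 0 0
1 1 0 1 0
0 1 0 1 1

After press 5 at (2,1):
1 1 0 0 0
1 0 0 1 0
1 0 1 1 1

After press 6 at (2,4):
1 1 0 0 0
1 0 0 1 1
1 0 1 0 0

Lights still on: 7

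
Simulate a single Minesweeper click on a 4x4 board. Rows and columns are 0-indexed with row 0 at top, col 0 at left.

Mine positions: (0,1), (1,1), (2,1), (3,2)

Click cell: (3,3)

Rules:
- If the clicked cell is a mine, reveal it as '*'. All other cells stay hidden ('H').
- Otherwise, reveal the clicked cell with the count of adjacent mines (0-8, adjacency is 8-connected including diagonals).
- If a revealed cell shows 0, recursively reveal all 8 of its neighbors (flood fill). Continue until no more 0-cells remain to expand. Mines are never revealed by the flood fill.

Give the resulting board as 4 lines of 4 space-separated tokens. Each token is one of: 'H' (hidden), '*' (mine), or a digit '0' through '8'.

H H H H
H H H H
H H H H
H H H 1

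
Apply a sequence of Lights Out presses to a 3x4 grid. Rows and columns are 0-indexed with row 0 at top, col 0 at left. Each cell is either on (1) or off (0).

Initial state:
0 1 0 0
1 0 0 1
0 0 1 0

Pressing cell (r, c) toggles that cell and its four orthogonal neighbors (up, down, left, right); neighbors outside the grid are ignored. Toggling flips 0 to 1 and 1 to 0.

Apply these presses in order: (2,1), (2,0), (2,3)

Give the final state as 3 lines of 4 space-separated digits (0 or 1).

After press 1 at (2,1):
0 1 0 0
1 1 0 1
1 1 0 0

After press 2 at (2,0):
0 1 0 0
0 1 0 1
0 0 0 0

After press 3 at (2,3):
0 1 0 0
0 1 0 0
0 0 1 1

Answer: 0 1 0 0
0 1 0 0
0 0 1 1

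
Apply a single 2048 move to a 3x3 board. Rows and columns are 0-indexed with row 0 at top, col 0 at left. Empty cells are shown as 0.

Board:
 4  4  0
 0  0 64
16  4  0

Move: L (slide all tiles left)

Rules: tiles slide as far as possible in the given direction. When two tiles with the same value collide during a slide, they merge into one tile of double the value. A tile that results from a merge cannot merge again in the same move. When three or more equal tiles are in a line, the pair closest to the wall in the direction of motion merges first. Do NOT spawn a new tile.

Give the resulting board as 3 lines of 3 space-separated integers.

Slide left:
row 0: [4, 4, 0] -> [8, 0, 0]
row 1: [0, 0, 64] -> [64, 0, 0]
row 2: [16, 4, 0] -> [16, 4, 0]

Answer:  8  0  0
64  0  0
16  4  0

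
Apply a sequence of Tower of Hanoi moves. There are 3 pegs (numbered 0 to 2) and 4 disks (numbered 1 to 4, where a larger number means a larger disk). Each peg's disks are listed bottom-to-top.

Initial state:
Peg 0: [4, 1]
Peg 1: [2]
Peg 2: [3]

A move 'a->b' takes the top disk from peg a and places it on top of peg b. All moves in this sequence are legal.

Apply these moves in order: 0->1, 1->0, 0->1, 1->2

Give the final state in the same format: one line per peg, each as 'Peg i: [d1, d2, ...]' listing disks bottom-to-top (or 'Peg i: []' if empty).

Answer: Peg 0: [4]
Peg 1: [2]
Peg 2: [3, 1]

Derivation:
After move 1 (0->1):
Peg 0: [4]
Peg 1: [2, 1]
Peg 2: [3]

After move 2 (1->0):
Peg 0: [4, 1]
Peg 1: [2]
Peg 2: [3]

After move 3 (0->1):
Peg 0: [4]
Peg 1: [2, 1]
Peg 2: [3]

After move 4 (1->2):
Peg 0: [4]
Peg 1: [2]
Peg 2: [3, 1]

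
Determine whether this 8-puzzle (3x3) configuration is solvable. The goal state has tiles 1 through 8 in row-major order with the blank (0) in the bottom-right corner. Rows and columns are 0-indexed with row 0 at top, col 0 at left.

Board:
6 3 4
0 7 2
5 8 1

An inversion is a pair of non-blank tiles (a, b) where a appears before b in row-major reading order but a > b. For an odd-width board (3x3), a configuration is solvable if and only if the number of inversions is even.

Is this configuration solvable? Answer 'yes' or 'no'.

Answer: no

Derivation:
Inversions (pairs i<j in row-major order where tile[i] > tile[j] > 0): 15
15 is odd, so the puzzle is not solvable.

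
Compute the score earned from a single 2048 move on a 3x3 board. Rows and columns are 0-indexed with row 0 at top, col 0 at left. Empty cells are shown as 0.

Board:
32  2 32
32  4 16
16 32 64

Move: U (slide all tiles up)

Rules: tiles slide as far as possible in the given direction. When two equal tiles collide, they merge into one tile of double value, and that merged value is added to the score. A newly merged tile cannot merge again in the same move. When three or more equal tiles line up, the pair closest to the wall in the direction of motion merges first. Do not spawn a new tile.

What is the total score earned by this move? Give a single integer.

Answer: 64

Derivation:
Slide up:
col 0: [32, 32, 16] -> [64, 16, 0]  score +64 (running 64)
col 1: [2, 4, 32] -> [2, 4, 32]  score +0 (running 64)
col 2: [32, 16, 64] -> [32, 16, 64]  score +0 (running 64)
Board after move:
64  2 32
16  4 16
 0 32 64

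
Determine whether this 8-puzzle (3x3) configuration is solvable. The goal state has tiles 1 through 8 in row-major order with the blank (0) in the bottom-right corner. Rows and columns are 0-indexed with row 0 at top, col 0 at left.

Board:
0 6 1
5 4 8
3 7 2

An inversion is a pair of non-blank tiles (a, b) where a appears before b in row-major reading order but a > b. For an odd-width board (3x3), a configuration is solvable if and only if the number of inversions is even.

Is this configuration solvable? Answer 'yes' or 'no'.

Inversions (pairs i<j in row-major order where tile[i] > tile[j] > 0): 15
15 is odd, so the puzzle is not solvable.

Answer: no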